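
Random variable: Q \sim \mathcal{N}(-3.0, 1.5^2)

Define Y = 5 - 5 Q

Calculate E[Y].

For Y = -5Q + 5:
E[Y] = -5 * E[Q] + 5
E[Q] = -3.0 = -3
E[Y] = -5 * (-3) + 5 = 20

20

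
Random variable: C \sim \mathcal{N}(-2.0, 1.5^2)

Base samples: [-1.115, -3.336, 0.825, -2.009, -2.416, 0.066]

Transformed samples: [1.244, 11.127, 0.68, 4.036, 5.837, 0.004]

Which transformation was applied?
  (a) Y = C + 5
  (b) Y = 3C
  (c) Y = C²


Checking option (c) Y = C²:
  C = -1.115 -> Y = 1.244 ✓
  C = -3.336 -> Y = 11.127 ✓
  C = 0.825 -> Y = 0.68 ✓
All samples match this transformation.

(c) C²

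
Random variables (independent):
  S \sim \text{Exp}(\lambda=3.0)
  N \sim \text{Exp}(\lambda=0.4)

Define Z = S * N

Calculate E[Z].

For independent RVs: E[XY] = E[X]*E[Y]
E[S] = 0.33333333
E[N] = 2.5
E[Z] = 0.33333333 * 2.5 = 0.83333333

0.83333333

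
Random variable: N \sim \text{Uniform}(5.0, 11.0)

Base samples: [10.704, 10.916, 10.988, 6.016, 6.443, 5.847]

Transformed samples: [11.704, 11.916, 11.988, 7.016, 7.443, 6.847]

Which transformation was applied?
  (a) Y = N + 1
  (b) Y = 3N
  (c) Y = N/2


Checking option (a) Y = N + 1:
  N = 10.704 -> Y = 11.704 ✓
  N = 10.916 -> Y = 11.916 ✓
  N = 10.988 -> Y = 11.988 ✓
All samples match this transformation.

(a) N + 1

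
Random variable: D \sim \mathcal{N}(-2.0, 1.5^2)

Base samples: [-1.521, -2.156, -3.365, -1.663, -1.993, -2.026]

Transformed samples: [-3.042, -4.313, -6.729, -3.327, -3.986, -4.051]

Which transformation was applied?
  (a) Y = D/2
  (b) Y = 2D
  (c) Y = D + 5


Checking option (b) Y = 2D:
  D = -1.521 -> Y = -3.042 ✓
  D = -2.156 -> Y = -4.313 ✓
  D = -3.365 -> Y = -6.729 ✓
All samples match this transformation.

(b) 2D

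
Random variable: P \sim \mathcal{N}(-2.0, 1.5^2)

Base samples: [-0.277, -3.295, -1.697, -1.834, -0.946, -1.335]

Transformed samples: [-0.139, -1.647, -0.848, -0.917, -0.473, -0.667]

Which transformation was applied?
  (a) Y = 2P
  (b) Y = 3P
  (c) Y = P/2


Checking option (c) Y = P/2:
  P = -0.277 -> Y = -0.139 ✓
  P = -3.295 -> Y = -1.647 ✓
  P = -1.697 -> Y = -0.848 ✓
All samples match this transformation.

(c) P/2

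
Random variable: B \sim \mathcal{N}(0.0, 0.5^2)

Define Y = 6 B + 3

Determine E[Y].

For Y = 6B + 3:
E[Y] = 6 * E[B] + 3
E[B] = 0.0 = 0
E[Y] = 6 * 0 + 3 = 3

3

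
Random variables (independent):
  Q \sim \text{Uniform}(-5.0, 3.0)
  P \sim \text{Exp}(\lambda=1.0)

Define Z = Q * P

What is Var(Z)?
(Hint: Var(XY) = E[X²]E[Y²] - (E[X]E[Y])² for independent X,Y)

Var(XY) = E[X²]E[Y²] - (E[X]E[Y])²
E[Q] = -1, Var(Q) = 5.3333333
E[P] = 1, Var(P) = 1
E[Q²] = 5.3333333 + (-1)² = 6.3333333
E[P²] = 1 + 1² = 2
Var(Z) = 6.3333333*2 - (-1*1)²
= 12.666667 - 1 = 11.666667

11.666667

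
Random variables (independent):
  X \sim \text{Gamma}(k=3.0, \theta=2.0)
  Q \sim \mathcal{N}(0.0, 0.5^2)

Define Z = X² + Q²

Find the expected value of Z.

E[Z] = E[X²] + E[Q²]
E[X²] = Var(X) + E[X]² = 12 + 36 = 48
E[Q²] = Var(Q) + E[Q]² = 0.25 + 0 = 0.25
E[Z] = 48 + 0.25 = 48.25

48.25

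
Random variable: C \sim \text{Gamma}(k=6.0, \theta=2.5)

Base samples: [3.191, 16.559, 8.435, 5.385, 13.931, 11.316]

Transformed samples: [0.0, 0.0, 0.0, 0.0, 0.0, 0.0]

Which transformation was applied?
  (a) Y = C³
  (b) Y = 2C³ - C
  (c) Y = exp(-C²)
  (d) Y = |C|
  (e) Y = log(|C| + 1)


Checking option (c) Y = exp(-C²):
  C = 3.191 -> Y = 0.0 ✓
  C = 16.559 -> Y = 0.0 ✓
  C = 8.435 -> Y = 0.0 ✓
All samples match this transformation.

(c) exp(-C²)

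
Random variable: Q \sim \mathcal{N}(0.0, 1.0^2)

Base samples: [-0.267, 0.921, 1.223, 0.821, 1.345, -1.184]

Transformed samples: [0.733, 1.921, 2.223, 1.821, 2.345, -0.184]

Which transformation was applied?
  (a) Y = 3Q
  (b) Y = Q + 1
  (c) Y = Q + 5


Checking option (b) Y = Q + 1:
  Q = -0.267 -> Y = 0.733 ✓
  Q = 0.921 -> Y = 1.921 ✓
  Q = 1.223 -> Y = 2.223 ✓
All samples match this transformation.

(b) Q + 1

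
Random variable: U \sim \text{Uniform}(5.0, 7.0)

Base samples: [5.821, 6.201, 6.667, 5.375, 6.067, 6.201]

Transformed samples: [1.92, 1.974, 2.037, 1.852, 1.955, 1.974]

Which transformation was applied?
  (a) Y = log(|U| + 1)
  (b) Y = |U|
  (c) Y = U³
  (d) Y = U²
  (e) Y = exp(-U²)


Checking option (a) Y = log(|U| + 1):
  U = 5.821 -> Y = 1.92 ✓
  U = 6.201 -> Y = 1.974 ✓
  U = 6.667 -> Y = 2.037 ✓
All samples match this transformation.

(a) log(|U| + 1)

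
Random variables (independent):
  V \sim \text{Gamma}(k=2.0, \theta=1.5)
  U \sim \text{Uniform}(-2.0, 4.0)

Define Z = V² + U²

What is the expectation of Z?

E[Z] = E[V²] + E[U²]
E[V²] = Var(V) + E[V]² = 4.5 + 9 = 13.5
E[U²] = Var(U) + E[U]² = 3 + 1 = 4
E[Z] = 13.5 + 4 = 17.5

17.5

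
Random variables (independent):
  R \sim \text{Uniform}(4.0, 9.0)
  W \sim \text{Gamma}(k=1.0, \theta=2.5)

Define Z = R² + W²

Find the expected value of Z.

E[Z] = E[R²] + E[W²]
E[R²] = Var(R) + E[R]² = 2.0833333 + 42.25 = 44.333333
E[W²] = Var(W) + E[W]² = 6.25 + 6.25 = 12.5
E[Z] = 44.333333 + 12.5 = 56.833333

56.833333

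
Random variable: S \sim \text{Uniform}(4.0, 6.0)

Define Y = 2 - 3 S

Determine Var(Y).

For Y = aS + b: Var(Y) = a² * Var(S)
Var(S) = (6 - 4)^2/12 = 0.33333333
Var(Y) = (-3)² * 0.33333333 = 9 * 0.33333333 = 3

3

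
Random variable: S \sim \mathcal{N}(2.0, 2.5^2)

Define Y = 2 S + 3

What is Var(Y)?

For Y = aS + b: Var(Y) = a² * Var(S)
Var(S) = 2.5^2 = 6.25
Var(Y) = 2² * 6.25 = 4 * 6.25 = 25

25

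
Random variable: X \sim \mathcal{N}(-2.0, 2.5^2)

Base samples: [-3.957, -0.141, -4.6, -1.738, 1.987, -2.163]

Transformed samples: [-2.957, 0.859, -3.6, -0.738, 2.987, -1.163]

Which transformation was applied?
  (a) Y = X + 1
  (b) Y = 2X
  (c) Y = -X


Checking option (a) Y = X + 1:
  X = -3.957 -> Y = -2.957 ✓
  X = -0.141 -> Y = 0.859 ✓
  X = -4.6 -> Y = -3.6 ✓
All samples match this transformation.

(a) X + 1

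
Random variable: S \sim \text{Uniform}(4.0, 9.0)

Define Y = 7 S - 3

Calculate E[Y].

For Y = 7S - 3:
E[Y] = 7 * E[S] - 3
E[S] = (4 + 9)/2 = 6.5
E[Y] = 7 * 6.5 - 3 = 42.5

42.5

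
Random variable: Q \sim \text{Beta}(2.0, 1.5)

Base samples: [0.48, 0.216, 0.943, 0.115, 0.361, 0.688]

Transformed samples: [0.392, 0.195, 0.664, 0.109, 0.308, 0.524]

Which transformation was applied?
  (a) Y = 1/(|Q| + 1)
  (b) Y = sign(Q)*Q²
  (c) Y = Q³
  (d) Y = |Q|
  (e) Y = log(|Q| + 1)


Checking option (e) Y = log(|Q| + 1):
  Q = 0.48 -> Y = 0.392 ✓
  Q = 0.216 -> Y = 0.195 ✓
  Q = 0.943 -> Y = 0.664 ✓
All samples match this transformation.

(e) log(|Q| + 1)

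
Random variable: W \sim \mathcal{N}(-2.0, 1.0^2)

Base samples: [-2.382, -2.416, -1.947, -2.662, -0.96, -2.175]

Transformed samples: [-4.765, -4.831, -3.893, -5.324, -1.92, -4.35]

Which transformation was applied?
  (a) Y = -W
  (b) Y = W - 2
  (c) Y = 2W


Checking option (c) Y = 2W:
  W = -2.382 -> Y = -4.765 ✓
  W = -2.416 -> Y = -4.831 ✓
  W = -1.947 -> Y = -3.893 ✓
All samples match this transformation.

(c) 2W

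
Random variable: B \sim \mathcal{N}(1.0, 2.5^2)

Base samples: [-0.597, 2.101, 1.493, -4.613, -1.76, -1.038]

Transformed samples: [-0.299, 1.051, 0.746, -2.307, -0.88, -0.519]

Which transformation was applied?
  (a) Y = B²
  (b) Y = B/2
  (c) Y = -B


Checking option (b) Y = B/2:
  B = -0.597 -> Y = -0.299 ✓
  B = 2.101 -> Y = 1.051 ✓
  B = 1.493 -> Y = 0.746 ✓
All samples match this transformation.

(b) B/2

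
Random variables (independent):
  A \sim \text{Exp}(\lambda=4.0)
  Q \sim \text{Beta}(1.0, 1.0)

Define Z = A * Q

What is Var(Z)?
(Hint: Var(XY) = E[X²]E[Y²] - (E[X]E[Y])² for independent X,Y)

Var(XY) = E[X²]E[Y²] - (E[X]E[Y])²
E[A] = 0.25, Var(A) = 0.0625
E[Q] = 0.5, Var(Q) = 0.083333333
E[A²] = 0.0625 + 0.25² = 0.125
E[Q²] = 0.083333333 + 0.5² = 0.33333333
Var(Z) = 0.125*0.33333333 - (0.25*0.5)²
= 0.041666667 - 0.015625 = 0.026041667

0.026041667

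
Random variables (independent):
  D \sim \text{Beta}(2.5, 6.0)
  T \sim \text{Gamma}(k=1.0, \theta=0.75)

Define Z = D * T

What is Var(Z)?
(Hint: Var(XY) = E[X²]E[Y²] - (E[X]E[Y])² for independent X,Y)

Var(XY) = E[X²]E[Y²] - (E[X]E[Y])²
E[D] = 0.29411765, Var(D) = 0.021853943
E[T] = 0.75, Var(T) = 0.5625
E[D²] = 0.021853943 + 0.29411765² = 0.10835913
E[T²] = 0.5625 + 0.75² = 1.125
Var(Z) = 0.10835913*1.125 - (0.29411765*0.75)²
= 0.12190402 - 0.04865917 = 0.073244855

0.073244855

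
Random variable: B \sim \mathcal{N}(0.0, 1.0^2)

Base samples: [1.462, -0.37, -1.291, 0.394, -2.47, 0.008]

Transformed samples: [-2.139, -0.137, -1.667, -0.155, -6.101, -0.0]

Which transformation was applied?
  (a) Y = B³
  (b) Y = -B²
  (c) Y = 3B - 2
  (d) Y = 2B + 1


Checking option (b) Y = -B²:
  B = 1.462 -> Y = -2.139 ✓
  B = -0.37 -> Y = -0.137 ✓
  B = -1.291 -> Y = -1.667 ✓
All samples match this transformation.

(b) -B²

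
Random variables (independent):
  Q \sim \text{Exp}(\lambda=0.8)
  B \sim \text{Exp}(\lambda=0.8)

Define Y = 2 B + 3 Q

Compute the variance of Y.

For independent RVs: Var(aX + bY) = a²Var(X) + b²Var(Y)
Var(Q) = 1.5625
Var(B) = 1.5625
Var(Y) = 3²*1.5625 + 2²*1.5625
= 9*1.5625 + 4*1.5625 = 20.3125

20.3125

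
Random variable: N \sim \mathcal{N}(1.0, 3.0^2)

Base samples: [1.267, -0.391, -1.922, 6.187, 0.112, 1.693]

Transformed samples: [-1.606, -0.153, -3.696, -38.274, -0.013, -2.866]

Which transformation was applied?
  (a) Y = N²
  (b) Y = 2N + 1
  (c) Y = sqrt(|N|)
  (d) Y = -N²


Checking option (d) Y = -N²:
  N = 1.267 -> Y = -1.606 ✓
  N = -0.391 -> Y = -0.153 ✓
  N = -1.922 -> Y = -3.696 ✓
All samples match this transformation.

(d) -N²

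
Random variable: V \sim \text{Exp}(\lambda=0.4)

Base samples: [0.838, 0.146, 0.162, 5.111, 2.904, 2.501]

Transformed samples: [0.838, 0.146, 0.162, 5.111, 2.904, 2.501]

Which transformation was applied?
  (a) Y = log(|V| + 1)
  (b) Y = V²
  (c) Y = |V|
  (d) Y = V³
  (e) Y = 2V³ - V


Checking option (c) Y = |V|:
  V = 0.838 -> Y = 0.838 ✓
  V = 0.146 -> Y = 0.146 ✓
  V = 0.162 -> Y = 0.162 ✓
All samples match this transformation.

(c) |V|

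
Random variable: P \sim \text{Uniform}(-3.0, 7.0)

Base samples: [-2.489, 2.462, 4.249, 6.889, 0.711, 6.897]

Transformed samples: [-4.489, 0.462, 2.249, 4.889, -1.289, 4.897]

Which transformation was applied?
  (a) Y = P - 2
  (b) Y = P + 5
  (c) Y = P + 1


Checking option (a) Y = P - 2:
  P = -2.489 -> Y = -4.489 ✓
  P = 2.462 -> Y = 0.462 ✓
  P = 4.249 -> Y = 2.249 ✓
All samples match this transformation.

(a) P - 2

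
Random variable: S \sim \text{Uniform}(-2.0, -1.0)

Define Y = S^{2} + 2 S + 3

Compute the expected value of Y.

E[Y] = 1*E[S²] + 2*E[S] + 3
E[S] = -1.5
E[S²] = Var(S) + (E[S])² = 0.083333333 + 2.25 = 2.3333333
E[Y] = 1*2.3333333 + 2*(-1.5) + 3 = 2.3333333

2.3333333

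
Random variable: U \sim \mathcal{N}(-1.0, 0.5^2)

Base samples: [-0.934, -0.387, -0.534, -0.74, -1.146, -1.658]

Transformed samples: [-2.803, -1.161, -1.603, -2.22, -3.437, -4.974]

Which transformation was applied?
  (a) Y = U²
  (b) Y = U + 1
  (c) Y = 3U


Checking option (c) Y = 3U:
  U = -0.934 -> Y = -2.803 ✓
  U = -0.387 -> Y = -1.161 ✓
  U = -0.534 -> Y = -1.603 ✓
All samples match this transformation.

(c) 3U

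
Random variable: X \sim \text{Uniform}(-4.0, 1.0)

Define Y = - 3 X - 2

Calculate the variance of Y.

For Y = aX + b: Var(Y) = a² * Var(X)
Var(X) = (1 + 4)^2/12 = 2.0833333
Var(Y) = (-3)² * 2.0833333 = 9 * 2.0833333 = 18.75

18.75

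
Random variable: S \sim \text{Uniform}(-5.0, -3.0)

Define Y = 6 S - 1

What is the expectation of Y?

For Y = 6S - 1:
E[Y] = 6 * E[S] - 1
E[S] = (-5 - 3)/2 = -4
E[Y] = 6 * (-4) - 1 = -25

-25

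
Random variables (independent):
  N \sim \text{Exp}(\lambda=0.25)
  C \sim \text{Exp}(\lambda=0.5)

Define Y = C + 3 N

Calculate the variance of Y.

For independent RVs: Var(aX + bY) = a²Var(X) + b²Var(Y)
Var(N) = 16
Var(C) = 4
Var(Y) = 3²*16 + 1²*4
= 9*16 + 1*4 = 148

148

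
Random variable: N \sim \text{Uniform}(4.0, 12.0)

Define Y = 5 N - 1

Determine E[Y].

For Y = 5N - 1:
E[Y] = 5 * E[N] - 1
E[N] = (4 + 12)/2 = 8
E[Y] = 5 * 8 - 1 = 39

39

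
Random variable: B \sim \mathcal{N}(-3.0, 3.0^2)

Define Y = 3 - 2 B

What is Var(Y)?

For Y = aB + b: Var(Y) = a² * Var(B)
Var(B) = 3.0^2 = 9
Var(Y) = (-2)² * 9 = 4 * 9 = 36

36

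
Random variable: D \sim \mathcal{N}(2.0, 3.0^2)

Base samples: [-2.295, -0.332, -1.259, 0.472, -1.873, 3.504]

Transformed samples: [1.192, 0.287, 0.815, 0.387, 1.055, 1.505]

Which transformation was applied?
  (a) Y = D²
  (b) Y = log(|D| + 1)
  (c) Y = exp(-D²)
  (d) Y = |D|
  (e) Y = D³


Checking option (b) Y = log(|D| + 1):
  D = -2.295 -> Y = 1.192 ✓
  D = -0.332 -> Y = 0.287 ✓
  D = -1.259 -> Y = 0.815 ✓
All samples match this transformation.

(b) log(|D| + 1)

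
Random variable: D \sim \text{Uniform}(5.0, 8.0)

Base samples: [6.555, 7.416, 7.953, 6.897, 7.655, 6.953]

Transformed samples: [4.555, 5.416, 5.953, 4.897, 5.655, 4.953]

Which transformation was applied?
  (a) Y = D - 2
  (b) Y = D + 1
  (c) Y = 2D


Checking option (a) Y = D - 2:
  D = 6.555 -> Y = 4.555 ✓
  D = 7.416 -> Y = 5.416 ✓
  D = 7.953 -> Y = 5.953 ✓
All samples match this transformation.

(a) D - 2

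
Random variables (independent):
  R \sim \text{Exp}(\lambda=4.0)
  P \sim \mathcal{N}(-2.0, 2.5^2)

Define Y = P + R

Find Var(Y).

For independent RVs: Var(aX + bY) = a²Var(X) + b²Var(Y)
Var(R) = 0.0625
Var(P) = 6.25
Var(Y) = 1²*0.0625 + 1²*6.25
= 1*0.0625 + 1*6.25 = 6.3125

6.3125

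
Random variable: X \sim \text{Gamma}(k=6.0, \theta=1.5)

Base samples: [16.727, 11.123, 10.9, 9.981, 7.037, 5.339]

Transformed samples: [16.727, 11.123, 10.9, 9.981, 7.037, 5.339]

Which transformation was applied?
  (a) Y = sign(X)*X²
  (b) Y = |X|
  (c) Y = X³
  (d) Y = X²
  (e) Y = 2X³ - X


Checking option (b) Y = |X|:
  X = 16.727 -> Y = 16.727 ✓
  X = 11.123 -> Y = 11.123 ✓
  X = 10.9 -> Y = 10.9 ✓
All samples match this transformation.

(b) |X|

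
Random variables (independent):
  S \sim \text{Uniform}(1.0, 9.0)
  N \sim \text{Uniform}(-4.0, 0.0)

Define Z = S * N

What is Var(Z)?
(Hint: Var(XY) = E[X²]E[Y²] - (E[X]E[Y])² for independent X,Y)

Var(XY) = E[X²]E[Y²] - (E[X]E[Y])²
E[S] = 5, Var(S) = 5.3333333
E[N] = -2, Var(N) = 1.3333333
E[S²] = 5.3333333 + 5² = 30.333333
E[N²] = 1.3333333 + (-2)² = 5.3333333
Var(Z) = 30.333333*5.3333333 - (5*(-2))²
= 161.77778 - 100 = 61.777778

61.777778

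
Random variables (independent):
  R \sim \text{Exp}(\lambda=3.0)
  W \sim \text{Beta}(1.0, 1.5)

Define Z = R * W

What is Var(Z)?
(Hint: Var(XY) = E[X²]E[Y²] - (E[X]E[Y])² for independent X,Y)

Var(XY) = E[X²]E[Y²] - (E[X]E[Y])²
E[R] = 0.33333333, Var(R) = 0.11111111
E[W] = 0.4, Var(W) = 0.068571429
E[R²] = 0.11111111 + 0.33333333² = 0.22222222
E[W²] = 0.068571429 + 0.4² = 0.22857143
Var(Z) = 0.22222222*0.22857143 - (0.33333333*0.4)²
= 0.050793651 - 0.017777778 = 0.033015873

0.033015873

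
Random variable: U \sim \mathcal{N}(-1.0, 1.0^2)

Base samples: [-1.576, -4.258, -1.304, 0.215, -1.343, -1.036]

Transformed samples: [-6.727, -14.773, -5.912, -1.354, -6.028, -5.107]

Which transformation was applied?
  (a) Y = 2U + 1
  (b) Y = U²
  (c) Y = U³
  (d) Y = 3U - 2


Checking option (d) Y = 3U - 2:
  U = -1.576 -> Y = -6.727 ✓
  U = -4.258 -> Y = -14.773 ✓
  U = -1.304 -> Y = -5.912 ✓
All samples match this transformation.

(d) 3U - 2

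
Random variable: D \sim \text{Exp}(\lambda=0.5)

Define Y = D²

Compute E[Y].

Using E[X²] = Var(X) + (E[X])²:
E[D] = 2
Var(D) = 1/0.5^2 = 4
E[D²] = 4 + 2² = 4 + 4 = 8

8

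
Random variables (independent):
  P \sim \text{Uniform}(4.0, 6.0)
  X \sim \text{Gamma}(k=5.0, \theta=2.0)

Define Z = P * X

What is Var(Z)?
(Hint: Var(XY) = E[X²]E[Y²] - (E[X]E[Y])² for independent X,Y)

Var(XY) = E[X²]E[Y²] - (E[X]E[Y])²
E[P] = 5, Var(P) = 0.33333333
E[X] = 10, Var(X) = 20
E[P²] = 0.33333333 + 5² = 25.333333
E[X²] = 20 + 10² = 120
Var(Z) = 25.333333*120 - (5*10)²
= 3040 - 2500 = 540

540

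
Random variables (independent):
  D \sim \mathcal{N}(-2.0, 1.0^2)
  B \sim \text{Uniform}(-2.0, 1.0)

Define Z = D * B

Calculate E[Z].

For independent RVs: E[XY] = E[X]*E[Y]
E[D] = -2
E[B] = -0.5
E[Z] = -2 * (-0.5) = 1

1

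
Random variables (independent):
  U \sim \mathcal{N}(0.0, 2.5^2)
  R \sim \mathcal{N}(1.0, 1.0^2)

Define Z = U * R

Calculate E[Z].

For independent RVs: E[XY] = E[X]*E[Y]
E[U] = 0
E[R] = 1
E[Z] = 0 * 1 = 0

0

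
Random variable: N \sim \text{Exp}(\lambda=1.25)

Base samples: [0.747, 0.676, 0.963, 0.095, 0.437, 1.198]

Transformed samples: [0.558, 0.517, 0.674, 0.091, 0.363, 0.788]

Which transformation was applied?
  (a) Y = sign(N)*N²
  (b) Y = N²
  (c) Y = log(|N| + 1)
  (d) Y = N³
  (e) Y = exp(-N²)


Checking option (c) Y = log(|N| + 1):
  N = 0.747 -> Y = 0.558 ✓
  N = 0.676 -> Y = 0.517 ✓
  N = 0.963 -> Y = 0.674 ✓
All samples match this transformation.

(c) log(|N| + 1)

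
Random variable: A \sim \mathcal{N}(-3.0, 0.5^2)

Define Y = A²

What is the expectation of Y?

E[A²] = Var(A) + (E[A])² = 0.25 + 9 = 9.25

9.25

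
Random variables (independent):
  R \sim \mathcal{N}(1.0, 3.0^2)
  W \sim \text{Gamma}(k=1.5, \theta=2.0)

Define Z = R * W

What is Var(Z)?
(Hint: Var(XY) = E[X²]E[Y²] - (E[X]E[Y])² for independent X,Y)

Var(XY) = E[X²]E[Y²] - (E[X]E[Y])²
E[R] = 1, Var(R) = 9
E[W] = 3, Var(W) = 6
E[R²] = 9 + 1² = 10
E[W²] = 6 + 3² = 15
Var(Z) = 10*15 - (1*3)²
= 150 - 9 = 141

141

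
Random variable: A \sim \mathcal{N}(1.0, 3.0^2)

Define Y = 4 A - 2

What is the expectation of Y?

For Y = 4A - 2:
E[Y] = 4 * E[A] - 2
E[A] = 1.0 = 1
E[Y] = 4 * 1 - 2 = 2

2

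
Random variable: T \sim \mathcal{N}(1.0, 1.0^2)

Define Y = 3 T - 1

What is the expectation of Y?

For Y = 3T - 1:
E[Y] = 3 * E[T] - 1
E[T] = 1.0 = 1
E[Y] = 3 * 1 - 1 = 2

2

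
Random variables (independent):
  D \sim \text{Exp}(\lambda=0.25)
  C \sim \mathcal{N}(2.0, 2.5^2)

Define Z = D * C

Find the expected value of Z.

For independent RVs: E[XY] = E[X]*E[Y]
E[D] = 4
E[C] = 2
E[Z] = 4 * 2 = 8

8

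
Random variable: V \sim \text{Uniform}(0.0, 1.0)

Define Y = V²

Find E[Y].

Using E[X²] = Var(X) + (E[X])²:
E[V] = 0.5
Var(V) = (1 - 0)^2/12 = 0.083333333
E[V²] = 0.083333333 + 0.5² = 0.083333333 + 0.25 = 0.33333333

0.33333333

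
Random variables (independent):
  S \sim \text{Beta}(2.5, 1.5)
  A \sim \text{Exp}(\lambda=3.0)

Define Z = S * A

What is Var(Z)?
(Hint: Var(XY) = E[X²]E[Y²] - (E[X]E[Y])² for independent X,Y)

Var(XY) = E[X²]E[Y²] - (E[X]E[Y])²
E[S] = 0.625, Var(S) = 0.046875
E[A] = 0.33333333, Var(A) = 0.11111111
E[S²] = 0.046875 + 0.625² = 0.4375
E[A²] = 0.11111111 + 0.33333333² = 0.22222222
Var(Z) = 0.4375*0.22222222 - (0.625*0.33333333)²
= 0.097222222 - 0.043402778 = 0.053819444

0.053819444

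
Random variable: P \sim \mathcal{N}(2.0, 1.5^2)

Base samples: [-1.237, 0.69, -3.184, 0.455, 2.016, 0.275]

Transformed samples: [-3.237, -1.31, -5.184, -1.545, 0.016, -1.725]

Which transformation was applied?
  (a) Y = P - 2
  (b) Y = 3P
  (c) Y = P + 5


Checking option (a) Y = P - 2:
  P = -1.237 -> Y = -3.237 ✓
  P = 0.69 -> Y = -1.31 ✓
  P = -3.184 -> Y = -5.184 ✓
All samples match this transformation.

(a) P - 2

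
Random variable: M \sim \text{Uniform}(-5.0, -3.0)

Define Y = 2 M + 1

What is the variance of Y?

For Y = aM + b: Var(Y) = a² * Var(M)
Var(M) = (-3 + 5)^2/12 = 0.33333333
Var(Y) = 2² * 0.33333333 = 4 * 0.33333333 = 1.3333333

1.3333333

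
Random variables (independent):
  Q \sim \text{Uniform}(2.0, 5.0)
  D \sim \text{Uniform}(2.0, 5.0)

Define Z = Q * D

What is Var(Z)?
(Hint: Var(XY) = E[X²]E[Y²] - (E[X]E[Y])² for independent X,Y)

Var(XY) = E[X²]E[Y²] - (E[X]E[Y])²
E[Q] = 3.5, Var(Q) = 0.75
E[D] = 3.5, Var(D) = 0.75
E[Q²] = 0.75 + 3.5² = 13
E[D²] = 0.75 + 3.5² = 13
Var(Z) = 13*13 - (3.5*3.5)²
= 169 - 150.0625 = 18.9375

18.9375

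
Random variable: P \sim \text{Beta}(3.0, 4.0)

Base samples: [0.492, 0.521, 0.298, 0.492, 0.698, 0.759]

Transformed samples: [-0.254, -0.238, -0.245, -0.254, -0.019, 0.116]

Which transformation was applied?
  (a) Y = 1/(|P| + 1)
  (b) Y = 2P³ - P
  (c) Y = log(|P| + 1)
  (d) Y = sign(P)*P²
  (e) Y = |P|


Checking option (b) Y = 2P³ - P:
  P = 0.492 -> Y = -0.254 ✓
  P = 0.521 -> Y = -0.238 ✓
  P = 0.298 -> Y = -0.245 ✓
All samples match this transformation.

(b) 2P³ - P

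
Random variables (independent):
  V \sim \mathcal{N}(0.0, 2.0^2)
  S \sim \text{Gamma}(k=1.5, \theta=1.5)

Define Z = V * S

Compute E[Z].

For independent RVs: E[XY] = E[X]*E[Y]
E[V] = 0
E[S] = 2.25
E[Z] = 0 * 2.25 = 0

0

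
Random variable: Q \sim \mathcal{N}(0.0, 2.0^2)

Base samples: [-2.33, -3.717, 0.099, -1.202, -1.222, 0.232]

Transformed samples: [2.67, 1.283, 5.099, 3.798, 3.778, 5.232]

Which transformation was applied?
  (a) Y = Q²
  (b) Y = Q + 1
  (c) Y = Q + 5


Checking option (c) Y = Q + 5:
  Q = -2.33 -> Y = 2.67 ✓
  Q = -3.717 -> Y = 1.283 ✓
  Q = 0.099 -> Y = 5.099 ✓
All samples match this transformation.

(c) Q + 5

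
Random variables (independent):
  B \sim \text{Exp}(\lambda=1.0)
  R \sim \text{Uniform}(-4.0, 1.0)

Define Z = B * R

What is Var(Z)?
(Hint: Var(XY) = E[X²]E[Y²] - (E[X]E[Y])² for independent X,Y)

Var(XY) = E[X²]E[Y²] - (E[X]E[Y])²
E[B] = 1, Var(B) = 1
E[R] = -1.5, Var(R) = 2.0833333
E[B²] = 1 + 1² = 2
E[R²] = 2.0833333 + (-1.5)² = 4.3333333
Var(Z) = 2*4.3333333 - (1*(-1.5))²
= 8.6666667 - 2.25 = 6.4166667

6.4166667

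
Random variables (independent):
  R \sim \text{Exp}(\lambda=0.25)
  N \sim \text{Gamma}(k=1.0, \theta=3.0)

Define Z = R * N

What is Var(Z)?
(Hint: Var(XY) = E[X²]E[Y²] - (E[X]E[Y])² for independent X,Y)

Var(XY) = E[X²]E[Y²] - (E[X]E[Y])²
E[R] = 4, Var(R) = 16
E[N] = 3, Var(N) = 9
E[R²] = 16 + 4² = 32
E[N²] = 9 + 3² = 18
Var(Z) = 32*18 - (4*3)²
= 576 - 144 = 432

432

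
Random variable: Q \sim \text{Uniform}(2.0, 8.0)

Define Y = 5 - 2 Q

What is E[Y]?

For Y = -2Q + 5:
E[Y] = -2 * E[Q] + 5
E[Q] = (2 + 8)/2 = 5
E[Y] = -2 * 5 + 5 = -5

-5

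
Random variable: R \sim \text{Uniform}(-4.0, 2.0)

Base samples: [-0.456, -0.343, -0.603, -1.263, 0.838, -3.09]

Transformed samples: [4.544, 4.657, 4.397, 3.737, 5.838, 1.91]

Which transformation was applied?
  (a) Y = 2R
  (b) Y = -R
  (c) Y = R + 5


Checking option (c) Y = R + 5:
  R = -0.456 -> Y = 4.544 ✓
  R = -0.343 -> Y = 4.657 ✓
  R = -0.603 -> Y = 4.397 ✓
All samples match this transformation.

(c) R + 5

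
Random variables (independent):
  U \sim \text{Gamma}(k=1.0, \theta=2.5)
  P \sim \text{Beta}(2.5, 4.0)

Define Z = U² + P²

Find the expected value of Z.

E[Z] = E[U²] + E[P²]
E[U²] = Var(U) + E[U]² = 6.25 + 6.25 = 12.5
E[P²] = Var(P) + E[P]² = 0.031558185 + 0.14792899 = 0.17948718
E[Z] = 12.5 + 0.17948718 = 12.679487

12.679487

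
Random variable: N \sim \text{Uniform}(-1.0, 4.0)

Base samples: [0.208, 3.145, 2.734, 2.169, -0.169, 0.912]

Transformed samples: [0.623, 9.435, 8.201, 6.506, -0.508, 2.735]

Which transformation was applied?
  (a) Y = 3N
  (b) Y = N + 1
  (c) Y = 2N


Checking option (a) Y = 3N:
  N = 0.208 -> Y = 0.623 ✓
  N = 3.145 -> Y = 9.435 ✓
  N = 2.734 -> Y = 8.201 ✓
All samples match this transformation.

(a) 3N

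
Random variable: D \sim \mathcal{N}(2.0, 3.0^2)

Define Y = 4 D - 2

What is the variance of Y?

For Y = aD + b: Var(Y) = a² * Var(D)
Var(D) = 3.0^2 = 9
Var(Y) = 4² * 9 = 16 * 9 = 144

144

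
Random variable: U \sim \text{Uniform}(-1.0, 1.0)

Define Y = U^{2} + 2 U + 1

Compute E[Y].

E[Y] = 1*E[U²] + 2*E[U] + 1
E[U] = 0
E[U²] = Var(U) + (E[U])² = 0.33333333 + 0 = 0.33333333
E[Y] = 1*0.33333333 + 2*0 + 1 = 1.3333333

1.3333333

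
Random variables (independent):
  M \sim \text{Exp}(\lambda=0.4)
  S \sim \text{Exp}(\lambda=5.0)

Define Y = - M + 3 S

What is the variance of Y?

For independent RVs: Var(aX + bY) = a²Var(X) + b²Var(Y)
Var(M) = 6.25
Var(S) = 0.04
Var(Y) = (-1)²*6.25 + 3²*0.04
= 1*6.25 + 9*0.04 = 6.61

6.61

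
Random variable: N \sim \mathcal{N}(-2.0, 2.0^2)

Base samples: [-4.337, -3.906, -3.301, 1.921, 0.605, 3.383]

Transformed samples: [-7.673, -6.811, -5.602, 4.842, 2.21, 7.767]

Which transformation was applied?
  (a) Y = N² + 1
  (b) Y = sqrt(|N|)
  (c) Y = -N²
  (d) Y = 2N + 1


Checking option (d) Y = 2N + 1:
  N = -4.337 -> Y = -7.673 ✓
  N = -3.906 -> Y = -6.811 ✓
  N = -3.301 -> Y = -5.602 ✓
All samples match this transformation.

(d) 2N + 1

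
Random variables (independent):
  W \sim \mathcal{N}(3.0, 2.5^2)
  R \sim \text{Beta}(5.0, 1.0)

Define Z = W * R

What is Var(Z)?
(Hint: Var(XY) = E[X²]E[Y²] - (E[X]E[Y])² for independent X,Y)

Var(XY) = E[X²]E[Y²] - (E[X]E[Y])²
E[W] = 3, Var(W) = 6.25
E[R] = 0.83333333, Var(R) = 0.01984127
E[W²] = 6.25 + 3² = 15.25
E[R²] = 0.01984127 + 0.83333333² = 0.71428571
Var(Z) = 15.25*0.71428571 - (3*0.83333333)²
= 10.892857 - 6.25 = 4.6428571

4.6428571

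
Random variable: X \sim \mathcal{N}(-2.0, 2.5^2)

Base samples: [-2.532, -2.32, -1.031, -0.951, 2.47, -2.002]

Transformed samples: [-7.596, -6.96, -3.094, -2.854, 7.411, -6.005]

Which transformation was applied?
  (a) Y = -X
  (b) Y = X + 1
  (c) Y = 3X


Checking option (c) Y = 3X:
  X = -2.532 -> Y = -7.596 ✓
  X = -2.32 -> Y = -6.96 ✓
  X = -1.031 -> Y = -3.094 ✓
All samples match this transformation.

(c) 3X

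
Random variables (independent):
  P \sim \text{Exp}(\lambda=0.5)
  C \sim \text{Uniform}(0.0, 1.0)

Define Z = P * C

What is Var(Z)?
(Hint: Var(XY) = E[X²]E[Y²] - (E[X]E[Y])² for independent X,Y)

Var(XY) = E[X²]E[Y²] - (E[X]E[Y])²
E[P] = 2, Var(P) = 4
E[C] = 0.5, Var(C) = 0.083333333
E[P²] = 4 + 2² = 8
E[C²] = 0.083333333 + 0.5² = 0.33333333
Var(Z) = 8*0.33333333 - (2*0.5)²
= 2.6666667 - 1 = 1.6666667

1.6666667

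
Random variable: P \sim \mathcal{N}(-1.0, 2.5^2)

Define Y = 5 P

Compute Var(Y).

For Y = aP + b: Var(Y) = a² * Var(P)
Var(P) = 2.5^2 = 6.25
Var(Y) = 5² * 6.25 = 25 * 6.25 = 156.25

156.25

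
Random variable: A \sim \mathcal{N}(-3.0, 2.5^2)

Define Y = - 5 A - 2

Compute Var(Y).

For Y = aA + b: Var(Y) = a² * Var(A)
Var(A) = 2.5^2 = 6.25
Var(Y) = (-5)² * 6.25 = 25 * 6.25 = 156.25

156.25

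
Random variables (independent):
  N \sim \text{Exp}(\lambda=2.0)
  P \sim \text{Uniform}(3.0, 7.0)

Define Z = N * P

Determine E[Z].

For independent RVs: E[XY] = E[X]*E[Y]
E[N] = 0.5
E[P] = 5
E[Z] = 0.5 * 5 = 2.5

2.5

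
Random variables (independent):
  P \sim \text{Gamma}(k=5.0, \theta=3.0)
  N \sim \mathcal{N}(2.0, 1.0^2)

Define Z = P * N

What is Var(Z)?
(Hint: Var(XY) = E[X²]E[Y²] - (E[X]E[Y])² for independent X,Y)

Var(XY) = E[X²]E[Y²] - (E[X]E[Y])²
E[P] = 15, Var(P) = 45
E[N] = 2, Var(N) = 1
E[P²] = 45 + 15² = 270
E[N²] = 1 + 2² = 5
Var(Z) = 270*5 - (15*2)²
= 1350 - 900 = 450

450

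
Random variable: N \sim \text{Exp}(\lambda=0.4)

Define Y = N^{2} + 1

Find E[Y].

E[Y] = 1*E[N²] + 1
E[N] = 2.5
E[N²] = Var(N) + (E[N])² = 6.25 + 6.25 = 12.5
E[Y] = 1*12.5 + 1 = 13.5

13.5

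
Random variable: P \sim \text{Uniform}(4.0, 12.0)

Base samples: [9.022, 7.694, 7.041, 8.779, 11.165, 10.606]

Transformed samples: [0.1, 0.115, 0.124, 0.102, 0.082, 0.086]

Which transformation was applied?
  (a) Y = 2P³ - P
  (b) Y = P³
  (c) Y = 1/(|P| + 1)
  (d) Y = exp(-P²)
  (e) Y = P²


Checking option (c) Y = 1/(|P| + 1):
  P = 9.022 -> Y = 0.1 ✓
  P = 7.694 -> Y = 0.115 ✓
  P = 7.041 -> Y = 0.124 ✓
All samples match this transformation.

(c) 1/(|P| + 1)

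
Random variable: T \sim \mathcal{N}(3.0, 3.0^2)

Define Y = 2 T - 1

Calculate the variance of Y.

For Y = aT + b: Var(Y) = a² * Var(T)
Var(T) = 3.0^2 = 9
Var(Y) = 2² * 9 = 4 * 9 = 36

36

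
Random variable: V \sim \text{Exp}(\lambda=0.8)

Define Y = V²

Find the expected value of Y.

Using E[X²] = Var(X) + (E[X])²:
E[V] = 1.25
Var(V) = 1/0.8^2 = 1.5625
E[V²] = 1.5625 + 1.25² = 1.5625 + 1.5625 = 3.125

3.125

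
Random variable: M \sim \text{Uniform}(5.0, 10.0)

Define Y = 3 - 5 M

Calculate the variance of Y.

For Y = aM + b: Var(Y) = a² * Var(M)
Var(M) = (10 - 5)^2/12 = 2.0833333
Var(Y) = (-5)² * 2.0833333 = 25 * 2.0833333 = 52.083333

52.083333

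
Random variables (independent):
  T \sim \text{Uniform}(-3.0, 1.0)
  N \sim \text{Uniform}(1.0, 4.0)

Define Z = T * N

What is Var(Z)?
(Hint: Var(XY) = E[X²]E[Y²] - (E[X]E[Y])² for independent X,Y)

Var(XY) = E[X²]E[Y²] - (E[X]E[Y])²
E[T] = -1, Var(T) = 1.3333333
E[N] = 2.5, Var(N) = 0.75
E[T²] = 1.3333333 + (-1)² = 2.3333333
E[N²] = 0.75 + 2.5² = 7
Var(Z) = 2.3333333*7 - (-1*2.5)²
= 16.333333 - 6.25 = 10.083333

10.083333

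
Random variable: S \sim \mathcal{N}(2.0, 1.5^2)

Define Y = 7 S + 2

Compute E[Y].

For Y = 7S + 2:
E[Y] = 7 * E[S] + 2
E[S] = 2.0 = 2
E[Y] = 7 * 2 + 2 = 16

16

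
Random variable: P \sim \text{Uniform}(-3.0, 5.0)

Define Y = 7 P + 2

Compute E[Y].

For Y = 7P + 2:
E[Y] = 7 * E[P] + 2
E[P] = (-3 + 5)/2 = 1
E[Y] = 7 * 1 + 2 = 9

9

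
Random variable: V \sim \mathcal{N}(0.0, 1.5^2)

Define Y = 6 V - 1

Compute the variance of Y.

For Y = aV + b: Var(Y) = a² * Var(V)
Var(V) = 1.5^2 = 2.25
Var(Y) = 6² * 2.25 = 36 * 2.25 = 81

81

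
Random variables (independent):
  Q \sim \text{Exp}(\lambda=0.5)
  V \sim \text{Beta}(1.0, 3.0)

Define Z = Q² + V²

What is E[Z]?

E[Z] = E[Q²] + E[V²]
E[Q²] = Var(Q) + E[Q]² = 4 + 4 = 8
E[V²] = Var(V) + E[V]² = 0.0375 + 0.0625 = 0.1
E[Z] = 8 + 0.1 = 8.1

8.1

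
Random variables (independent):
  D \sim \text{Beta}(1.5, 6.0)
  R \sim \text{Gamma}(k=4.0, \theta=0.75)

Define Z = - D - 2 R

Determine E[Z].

E[Z] = -1*E[D] - 2*E[R]
E[D] = 0.2
E[R] = 3
E[Z] = -1*0.2 - 2*3 = -6.2

-6.2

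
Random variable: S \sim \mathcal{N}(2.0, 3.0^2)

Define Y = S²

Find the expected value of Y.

E[S²] = Var(S) + (E[S])² = 9 + 4 = 13

13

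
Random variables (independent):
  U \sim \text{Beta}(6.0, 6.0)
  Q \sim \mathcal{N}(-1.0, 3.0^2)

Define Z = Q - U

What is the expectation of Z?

E[Z] = -1*E[U] + 1*E[Q]
E[U] = 0.5
E[Q] = -1
E[Z] = -1*0.5 + 1*(-1) = -1.5

-1.5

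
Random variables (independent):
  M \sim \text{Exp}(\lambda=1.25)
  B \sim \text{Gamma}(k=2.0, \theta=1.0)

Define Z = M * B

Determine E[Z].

For independent RVs: E[XY] = E[X]*E[Y]
E[M] = 0.8
E[B] = 2
E[Z] = 0.8 * 2 = 1.6

1.6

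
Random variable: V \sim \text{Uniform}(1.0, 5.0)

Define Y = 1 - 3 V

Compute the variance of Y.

For Y = aV + b: Var(Y) = a² * Var(V)
Var(V) = (5 - 1)^2/12 = 1.3333333
Var(Y) = (-3)² * 1.3333333 = 9 * 1.3333333 = 12

12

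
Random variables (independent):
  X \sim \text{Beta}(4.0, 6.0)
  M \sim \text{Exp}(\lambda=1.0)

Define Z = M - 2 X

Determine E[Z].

E[Z] = -2*E[X] + 1*E[M]
E[X] = 0.4
E[M] = 1
E[Z] = -2*0.4 + 1*1 = 0.2

0.2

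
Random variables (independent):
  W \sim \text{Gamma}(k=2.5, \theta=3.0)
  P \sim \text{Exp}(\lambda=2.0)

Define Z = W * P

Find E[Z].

For independent RVs: E[XY] = E[X]*E[Y]
E[W] = 7.5
E[P] = 0.5
E[Z] = 7.5 * 0.5 = 3.75

3.75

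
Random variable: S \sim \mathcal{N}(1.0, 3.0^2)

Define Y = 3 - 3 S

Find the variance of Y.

For Y = aS + b: Var(Y) = a² * Var(S)
Var(S) = 3.0^2 = 9
Var(Y) = (-3)² * 9 = 9 * 9 = 81

81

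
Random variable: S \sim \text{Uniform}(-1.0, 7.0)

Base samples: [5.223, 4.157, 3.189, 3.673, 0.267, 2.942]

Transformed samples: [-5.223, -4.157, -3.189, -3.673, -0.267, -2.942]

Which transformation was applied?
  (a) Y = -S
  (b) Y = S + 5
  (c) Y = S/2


Checking option (a) Y = -S:
  S = 5.223 -> Y = -5.223 ✓
  S = 4.157 -> Y = -4.157 ✓
  S = 3.189 -> Y = -3.189 ✓
All samples match this transformation.

(a) -S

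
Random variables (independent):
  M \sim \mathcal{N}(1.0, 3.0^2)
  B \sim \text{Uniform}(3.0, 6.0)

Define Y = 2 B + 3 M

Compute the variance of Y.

For independent RVs: Var(aX + bY) = a²Var(X) + b²Var(Y)
Var(M) = 9
Var(B) = 0.75
Var(Y) = 3²*9 + 2²*0.75
= 9*9 + 4*0.75 = 84

84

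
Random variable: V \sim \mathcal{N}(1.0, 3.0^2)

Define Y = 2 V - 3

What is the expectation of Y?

For Y = 2V - 3:
E[Y] = 2 * E[V] - 3
E[V] = 1.0 = 1
E[Y] = 2 * 1 - 3 = -1

-1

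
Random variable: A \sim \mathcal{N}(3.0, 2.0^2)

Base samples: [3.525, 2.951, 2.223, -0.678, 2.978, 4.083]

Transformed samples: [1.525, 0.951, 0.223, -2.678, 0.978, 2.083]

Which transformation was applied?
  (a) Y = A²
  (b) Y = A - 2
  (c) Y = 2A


Checking option (b) Y = A - 2:
  A = 3.525 -> Y = 1.525 ✓
  A = 2.951 -> Y = 0.951 ✓
  A = 2.223 -> Y = 0.223 ✓
All samples match this transformation.

(b) A - 2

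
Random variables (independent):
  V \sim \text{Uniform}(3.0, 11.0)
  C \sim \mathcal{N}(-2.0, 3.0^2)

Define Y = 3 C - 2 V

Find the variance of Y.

For independent RVs: Var(aX + bY) = a²Var(X) + b²Var(Y)
Var(V) = 5.3333333
Var(C) = 9
Var(Y) = (-2)²*5.3333333 + 3²*9
= 4*5.3333333 + 9*9 = 102.33333

102.33333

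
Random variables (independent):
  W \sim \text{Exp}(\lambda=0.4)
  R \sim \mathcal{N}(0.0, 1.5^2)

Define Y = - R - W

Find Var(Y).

For independent RVs: Var(aX + bY) = a²Var(X) + b²Var(Y)
Var(W) = 6.25
Var(R) = 2.25
Var(Y) = (-1)²*6.25 + (-1)²*2.25
= 1*6.25 + 1*2.25 = 8.5

8.5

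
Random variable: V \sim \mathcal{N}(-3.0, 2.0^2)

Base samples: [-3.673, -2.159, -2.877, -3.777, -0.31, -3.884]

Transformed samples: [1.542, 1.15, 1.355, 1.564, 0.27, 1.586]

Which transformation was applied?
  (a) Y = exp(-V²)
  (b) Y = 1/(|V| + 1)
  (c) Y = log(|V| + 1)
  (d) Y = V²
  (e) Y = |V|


Checking option (c) Y = log(|V| + 1):
  V = -3.673 -> Y = 1.542 ✓
  V = -2.159 -> Y = 1.15 ✓
  V = -2.877 -> Y = 1.355 ✓
All samples match this transformation.

(c) log(|V| + 1)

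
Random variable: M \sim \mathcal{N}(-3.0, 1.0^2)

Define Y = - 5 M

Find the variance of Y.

For Y = aM + b: Var(Y) = a² * Var(M)
Var(M) = 1.0^2 = 1
Var(Y) = (-5)² * 1 = 25 * 1 = 25

25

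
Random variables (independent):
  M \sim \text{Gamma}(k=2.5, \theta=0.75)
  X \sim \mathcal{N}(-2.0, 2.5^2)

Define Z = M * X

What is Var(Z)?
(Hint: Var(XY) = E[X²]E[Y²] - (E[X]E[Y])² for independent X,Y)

Var(XY) = E[X²]E[Y²] - (E[X]E[Y])²
E[M] = 1.875, Var(M) = 1.40625
E[X] = -2, Var(X) = 6.25
E[M²] = 1.40625 + 1.875² = 4.921875
E[X²] = 6.25 + (-2)² = 10.25
Var(Z) = 4.921875*10.25 - (1.875*(-2))²
= 50.449219 - 14.0625 = 36.386719

36.386719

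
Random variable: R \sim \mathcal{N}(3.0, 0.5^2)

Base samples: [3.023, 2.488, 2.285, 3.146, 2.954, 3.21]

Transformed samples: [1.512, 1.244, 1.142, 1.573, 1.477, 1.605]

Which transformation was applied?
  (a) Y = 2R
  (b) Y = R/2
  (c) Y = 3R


Checking option (b) Y = R/2:
  R = 3.023 -> Y = 1.512 ✓
  R = 2.488 -> Y = 1.244 ✓
  R = 2.285 -> Y = 1.142 ✓
All samples match this transformation.

(b) R/2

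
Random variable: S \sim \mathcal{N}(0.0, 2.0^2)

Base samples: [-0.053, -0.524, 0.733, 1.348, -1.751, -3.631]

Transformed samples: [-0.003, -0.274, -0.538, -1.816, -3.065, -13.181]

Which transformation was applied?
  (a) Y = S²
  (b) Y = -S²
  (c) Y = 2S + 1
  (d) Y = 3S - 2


Checking option (b) Y = -S²:
  S = -0.053 -> Y = -0.003 ✓
  S = -0.524 -> Y = -0.274 ✓
  S = 0.733 -> Y = -0.538 ✓
All samples match this transformation.

(b) -S²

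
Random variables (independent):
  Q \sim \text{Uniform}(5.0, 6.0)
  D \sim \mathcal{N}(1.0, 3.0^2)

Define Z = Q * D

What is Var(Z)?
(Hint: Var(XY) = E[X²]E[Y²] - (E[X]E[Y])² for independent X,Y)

Var(XY) = E[X²]E[Y²] - (E[X]E[Y])²
E[Q] = 5.5, Var(Q) = 0.083333333
E[D] = 1, Var(D) = 9
E[Q²] = 0.083333333 + 5.5² = 30.333333
E[D²] = 9 + 1² = 10
Var(Z) = 30.333333*10 - (5.5*1)²
= 303.33333 - 30.25 = 273.08333

273.08333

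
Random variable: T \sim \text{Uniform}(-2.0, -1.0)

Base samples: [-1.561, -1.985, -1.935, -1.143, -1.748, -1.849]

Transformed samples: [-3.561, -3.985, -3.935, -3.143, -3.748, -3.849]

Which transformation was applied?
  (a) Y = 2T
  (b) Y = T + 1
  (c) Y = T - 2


Checking option (c) Y = T - 2:
  T = -1.561 -> Y = -3.561 ✓
  T = -1.985 -> Y = -3.985 ✓
  T = -1.935 -> Y = -3.935 ✓
All samples match this transformation.

(c) T - 2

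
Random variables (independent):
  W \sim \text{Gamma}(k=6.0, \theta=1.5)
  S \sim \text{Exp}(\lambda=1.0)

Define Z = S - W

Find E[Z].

E[Z] = -1*E[W] + 1*E[S]
E[W] = 9
E[S] = 1
E[Z] = -1*9 + 1*1 = -8

-8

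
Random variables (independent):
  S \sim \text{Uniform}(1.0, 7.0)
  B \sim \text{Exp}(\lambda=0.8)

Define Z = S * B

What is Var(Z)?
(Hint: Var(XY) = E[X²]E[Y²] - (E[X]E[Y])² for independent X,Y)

Var(XY) = E[X²]E[Y²] - (E[X]E[Y])²
E[S] = 4, Var(S) = 3
E[B] = 1.25, Var(B) = 1.5625
E[S²] = 3 + 4² = 19
E[B²] = 1.5625 + 1.25² = 3.125
Var(Z) = 19*3.125 - (4*1.25)²
= 59.375 - 25 = 34.375

34.375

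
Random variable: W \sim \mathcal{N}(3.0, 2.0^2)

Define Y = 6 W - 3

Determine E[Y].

For Y = 6W - 3:
E[Y] = 6 * E[W] - 3
E[W] = 3.0 = 3
E[Y] = 6 * 3 - 3 = 15

15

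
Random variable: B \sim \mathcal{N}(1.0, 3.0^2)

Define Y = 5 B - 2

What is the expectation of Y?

For Y = 5B - 2:
E[Y] = 5 * E[B] - 2
E[B] = 1.0 = 1
E[Y] = 5 * 1 - 2 = 3

3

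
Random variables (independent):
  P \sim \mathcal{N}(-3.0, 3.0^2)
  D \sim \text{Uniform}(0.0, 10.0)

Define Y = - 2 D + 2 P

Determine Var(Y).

For independent RVs: Var(aX + bY) = a²Var(X) + b²Var(Y)
Var(P) = 9
Var(D) = 8.3333333
Var(Y) = 2²*9 + (-2)²*8.3333333
= 4*9 + 4*8.3333333 = 69.333333

69.333333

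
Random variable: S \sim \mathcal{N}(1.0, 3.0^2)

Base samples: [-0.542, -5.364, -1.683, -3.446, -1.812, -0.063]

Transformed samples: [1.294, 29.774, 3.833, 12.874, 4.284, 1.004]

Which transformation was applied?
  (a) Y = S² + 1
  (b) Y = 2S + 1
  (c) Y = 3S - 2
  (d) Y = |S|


Checking option (a) Y = S² + 1:
  S = -0.542 -> Y = 1.294 ✓
  S = -5.364 -> Y = 29.774 ✓
  S = -1.683 -> Y = 3.833 ✓
All samples match this transformation.

(a) S² + 1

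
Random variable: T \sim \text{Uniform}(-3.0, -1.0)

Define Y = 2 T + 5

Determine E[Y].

For Y = 2T + 5:
E[Y] = 2 * E[T] + 5
E[T] = (-3 - 1)/2 = -2
E[Y] = 2 * (-2) + 5 = 1

1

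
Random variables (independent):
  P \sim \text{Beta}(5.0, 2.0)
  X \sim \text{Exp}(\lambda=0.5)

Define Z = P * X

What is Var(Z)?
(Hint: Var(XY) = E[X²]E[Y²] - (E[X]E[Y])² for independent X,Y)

Var(XY) = E[X²]E[Y²] - (E[X]E[Y])²
E[P] = 0.71428571, Var(P) = 0.025510204
E[X] = 2, Var(X) = 4
E[P²] = 0.025510204 + 0.71428571² = 0.53571429
E[X²] = 4 + 2² = 8
Var(Z) = 0.53571429*8 - (0.71428571*2)²
= 4.2857143 - 2.0408163 = 2.244898

2.244898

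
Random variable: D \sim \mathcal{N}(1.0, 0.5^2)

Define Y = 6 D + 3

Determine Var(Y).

For Y = aD + b: Var(Y) = a² * Var(D)
Var(D) = 0.5^2 = 0.25
Var(Y) = 6² * 0.25 = 36 * 0.25 = 9

9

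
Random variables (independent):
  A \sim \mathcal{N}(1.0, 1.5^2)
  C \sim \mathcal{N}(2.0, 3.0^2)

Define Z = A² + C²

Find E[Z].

E[Z] = E[A²] + E[C²]
E[A²] = Var(A) + E[A]² = 2.25 + 1 = 3.25
E[C²] = Var(C) + E[C]² = 9 + 4 = 13
E[Z] = 3.25 + 13 = 16.25

16.25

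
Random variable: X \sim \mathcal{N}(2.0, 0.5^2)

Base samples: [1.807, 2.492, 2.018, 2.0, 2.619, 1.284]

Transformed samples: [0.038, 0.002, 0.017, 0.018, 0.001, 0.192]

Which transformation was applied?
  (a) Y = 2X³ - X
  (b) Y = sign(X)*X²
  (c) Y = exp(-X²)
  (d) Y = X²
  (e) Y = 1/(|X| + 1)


Checking option (c) Y = exp(-X²):
  X = 1.807 -> Y = 0.038 ✓
  X = 2.492 -> Y = 0.002 ✓
  X = 2.018 -> Y = 0.017 ✓
All samples match this transformation.

(c) exp(-X²)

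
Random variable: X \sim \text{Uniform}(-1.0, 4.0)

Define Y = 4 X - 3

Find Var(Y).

For Y = aX + b: Var(Y) = a² * Var(X)
Var(X) = (4 + 1)^2/12 = 2.0833333
Var(Y) = 4² * 2.0833333 = 16 * 2.0833333 = 33.333333

33.333333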